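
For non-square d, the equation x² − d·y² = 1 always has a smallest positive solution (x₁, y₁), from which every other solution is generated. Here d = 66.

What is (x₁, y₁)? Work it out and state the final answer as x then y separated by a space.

[8; 8,16] for √66; ℓ=2 ⇒ convergent index 1
k=0  a_k=8  p_k/q_k = 8/1
k=1  a_k=8  p_k/q_k = 65/8
→ (65, 8).  Check: 65²=4225, 66·8²=4224, difference 1.

65 8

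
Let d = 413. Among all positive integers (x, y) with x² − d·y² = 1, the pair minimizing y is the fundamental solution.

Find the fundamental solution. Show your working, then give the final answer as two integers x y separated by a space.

113399 5580

[20; 3,9,1,4,1,9,3,40] for √413; ℓ=8 ⇒ convergent index 7
k=0  a_k=20  p_k/q_k = 20/1
…
k=4  a_k=4  p_k/q_k = 3089/152
k=5  a_k=1  p_k/q_k = 3719/183
k=6  a_k=9  p_k/q_k = 36560/1799
k=7  a_k=3  p_k/q_k = 113399/5580
fundamental: x₁=113399, y₁=5580  (since 12859333201 − 413·31136400 = 1)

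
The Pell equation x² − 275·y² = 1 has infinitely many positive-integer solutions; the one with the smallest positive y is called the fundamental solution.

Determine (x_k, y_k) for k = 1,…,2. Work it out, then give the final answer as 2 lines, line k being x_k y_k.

199 12
79201 4776

[16; 1,1,2,1,1,32] for √275; ℓ=6 ⇒ convergent index 5
i=0: a=16 ⇒ p=16, q=1
…
i=2: a=1 ⇒ p=33, q=2
…
i=4: a=1 ⇒ p=116, q=7
i=5: a=1 ⇒ p=199, q=12
fundamental: x₁=199, y₁=12  (since 39601 − 275·144 = 1)
n=2: (199,12)∘(199,12) = (199·199+275·12·12, 199·12+12·199) = (79201,4776)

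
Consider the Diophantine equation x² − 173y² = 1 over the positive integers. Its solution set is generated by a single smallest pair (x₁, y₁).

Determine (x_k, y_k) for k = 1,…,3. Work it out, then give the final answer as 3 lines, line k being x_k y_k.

2499849 190060
12498490045601 950242601880
62488675684008728649 4750926036134042180

√173 = [13; 6,1,1,6,26, …], period ℓ=5 (odd) → k=9
k=0  a_k=13  p_k/q_k = 13/1
k=1  a_k=6  p_k/q_k = 79/6
k=2  a_k=1  p_k/q_k = 92/7
…
k=4  a_k=6  p_k/q_k = 1118/85
k=5  a_k=26  p_k/q_k = 29239/2223
k=6  a_k=6  p_k/q_k = 176552/13423
k=7  a_k=1  p_k/q_k = 205791/15646
k=8  a_k=1  p_k/q_k = 382343/29069
k=9  a_k=6  p_k/q_k = 2499849/190060
→ (2499849, 190060).  Check: 2499849²=6249245022801, 173·190060²=6249245022800, difference 1.
k=2:  x_2 = 2499849·2499849+173·190060·190060 = 12498490045601,  y_2 = 2499849·190060+190060·2499849 = 950242601880
k=3:  x_3 = 2499849·12498490045601+173·190060·950242601880 = 62488675684008728649,  y_3 = 2499849·950242601880+190060·12498490045601 = 4750926036134042180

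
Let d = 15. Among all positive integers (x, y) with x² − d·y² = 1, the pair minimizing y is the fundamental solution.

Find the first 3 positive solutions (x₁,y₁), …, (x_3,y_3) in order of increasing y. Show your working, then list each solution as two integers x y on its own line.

√15 = [3; 1,6, …], period ℓ=2 (even) → k=1
i=0: a=3 ⇒ p=3, q=1
i=1: a=1 ⇒ p=4, q=1
(x₁, y₁) = (4, 1);  4² − 15·1² = 1 ✓
k=2:  x_2 = 4·4+15·1·1 = 31,  y_2 = 4·1+1·4 = 8
k=3:  x_3 = 4·31+15·1·8 = 244,  y_3 = 4·8+1·31 = 63

4 1
31 8
244 63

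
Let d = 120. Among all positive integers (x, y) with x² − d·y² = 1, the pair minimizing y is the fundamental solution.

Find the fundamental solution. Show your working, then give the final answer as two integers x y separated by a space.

[10; 1,20] for √120; ℓ=2 ⇒ convergent index 1
i=0: a=10 ⇒ p=10, q=1
i=1: a=1 ⇒ p=11, q=1
→ (11, 1).  Check: 11²=121, 120·1²=120, difference 1.

11 1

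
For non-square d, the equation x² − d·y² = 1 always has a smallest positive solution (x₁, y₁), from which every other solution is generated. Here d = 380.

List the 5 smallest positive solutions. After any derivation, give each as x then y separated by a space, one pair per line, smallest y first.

39 2
3041 156
237159 12166
18495361 948792
1442400999 73993610

[19; 2,38] for √380; ℓ=2 ⇒ convergent index 1
step 0: (19, 1)  from 19·(1,0) + (0,1)
step 1: (39, 2)  from 2·(19,1) + (1,0)
(x₁, y₁) = (39, 2);  39² − 380·2² = 1 ✓
n=2: (39,2)∘(39,2) = (39·39+380·2·2, 39·2+2·39) = (3041,156)
n=3: (3041,156)∘(39,2) = (39·3041+380·2·156, 39·156+2·3041) = (237159,12166)
n=4: (237159,12166)∘(39,2) = (39·237159+380·2·12166, 39·12166+2·237159) = (18495361,948792)
n=5: (18495361,948792)∘(39,2) = (39·18495361+380·2·948792, 39·948792+2·18495361) = (1442400999,73993610)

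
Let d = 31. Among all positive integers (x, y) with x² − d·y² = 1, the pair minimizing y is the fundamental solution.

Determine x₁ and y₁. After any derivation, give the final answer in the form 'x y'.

1520 273

√31 → a₀=5, period (1,1,3,5,3,1,1,10); ℓ=8 even so k=7
step 0: (5, 1)  from 5·(1,0) + (0,1)
step 1: (6, 1)  from 1·(5,1) + (1,0)
step 2: (11, 2)  from 1·(6,1) + (5,1)
…
step 4: (206, 37)  from 5·(39,7) + (11,2)
step 5: (657, 118)  from 3·(206,37) + (39,7)
step 6: (863, 155)  from 1·(657,118) + (206,37)
step 7: (1520, 273)  from 1·(863,155) + (657,118)
fundamental: x₁=1520, y₁=273  (since 2310400 − 31·74529 = 1)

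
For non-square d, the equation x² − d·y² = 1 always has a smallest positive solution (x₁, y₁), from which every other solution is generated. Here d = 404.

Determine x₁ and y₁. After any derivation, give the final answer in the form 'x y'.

201 10

[20; 10,40] for √404; ℓ=2 ⇒ convergent index 1
a_0=20:  p_0=20·1+0=20,  q_0=20·0+1=1
a_1=10:  p_1=10·20+1=201,  q_1=10·1+0=10
fundamental: x₁=201, y₁=10  (since 40401 − 404·100 = 1)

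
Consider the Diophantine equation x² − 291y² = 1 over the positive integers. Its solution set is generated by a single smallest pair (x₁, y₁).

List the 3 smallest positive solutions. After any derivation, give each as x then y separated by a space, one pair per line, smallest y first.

290 17
168199 9860
97555130 5718783

d=291: √d = [17; 17,34] (ℓ=2, even), read p_1/q_1
step 0: (17, 1)  from 17·(1,0) + (0,1)
step 1: (290, 17)  from 17·(17,1) + (1,0)
fundamental: x₁=290, y₁=17  (since 84100 − 291·289 = 1)
(290+17√291)^2 = 168199 + 9860√291
(290+17√291)^3 = 97555130 + 5718783√291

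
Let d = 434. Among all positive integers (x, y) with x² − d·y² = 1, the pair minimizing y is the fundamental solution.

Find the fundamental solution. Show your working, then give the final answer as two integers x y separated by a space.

125 6

√434 → a₀=20, period (1,4,1,40); ℓ=4 even so k=3
k=0  a_k=20  p_k/q_k = 20/1
…
k=2  a_k=4  p_k/q_k = 104/5
k=3  a_k=1  p_k/q_k = 125/6
(x₁, y₁) = (125, 6);  125² − 434·6² = 1 ✓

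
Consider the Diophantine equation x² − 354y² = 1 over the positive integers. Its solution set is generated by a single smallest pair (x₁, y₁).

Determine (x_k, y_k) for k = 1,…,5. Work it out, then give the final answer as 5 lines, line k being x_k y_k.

√354 = [18; 1,4,2,2,18,2,2,4,1,36, …], period ℓ=10 (even) → k=9
k=0  a_k=18  p_k/q_k = 18/1
k=1  a_k=1  p_k/q_k = 19/1
…
k=3  a_k=2  p_k/q_k = 207/11
…
k=5  a_k=18  p_k/q_k = 9351/497
k=6  a_k=2  p_k/q_k = 19210/1021
k=7  a_k=2  p_k/q_k = 47771/2539
k=8  a_k=4  p_k/q_k = 210294/11177
k=9  a_k=1  p_k/q_k = 258065/13716
→ (258065, 13716).  Check: 258065²=66597544225, 354·13716²=66597544224, difference 1.
(258065+13716√354)^2 = 133195088449 + 7079239080√354
(258065+13716√354)^3 = 68745981000924305 + 3653807666346684√354
(258065+13716√354)^4 = 35481863173873866451201 + 1885839750824434773840√354
(258065+13716√354)^5 = 18313254039862772710457447825 + 973338470589361712155692516√354

258065 13716
133195088449 7079239080
68745981000924305 3653807666346684
35481863173873866451201 1885839750824434773840
18313254039862772710457447825 973338470589361712155692516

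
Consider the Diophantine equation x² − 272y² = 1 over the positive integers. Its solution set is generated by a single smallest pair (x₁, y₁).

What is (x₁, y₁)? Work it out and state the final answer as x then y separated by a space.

33 2

d=272: √d = [16; 2,32] (ℓ=2, even), read p_1/q_1
k=0  a_k=16  p_k/q_k = 16/1
k=1  a_k=2  p_k/q_k = 33/2
fundamental: x₁=33, y₁=2  (since 1089 − 272·4 = 1)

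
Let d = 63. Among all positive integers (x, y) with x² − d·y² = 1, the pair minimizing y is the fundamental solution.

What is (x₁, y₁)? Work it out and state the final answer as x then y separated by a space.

[7; 1,14] for √63; ℓ=2 ⇒ convergent index 1
step 0: (7, 1)  from 7·(1,0) + (0,1)
step 1: (8, 1)  from 1·(7,1) + (1,0)
→ (8, 1).  Check: 8²=64, 63·1²=63, difference 1.

8 1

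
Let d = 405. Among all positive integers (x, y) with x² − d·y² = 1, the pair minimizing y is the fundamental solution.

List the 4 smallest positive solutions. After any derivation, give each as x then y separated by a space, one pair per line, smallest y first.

161 8
51841 2576
16692641 829464
5374978561 267084832

√405 = [20; 8,40, …], period ℓ=2 (even) → k=1
a_0=20:  p_0=20·1+0=20,  q_0=20·0+1=1
a_1=8:  p_1=8·20+1=161,  q_1=8·1+0=8
fundamental: x₁=161, y₁=8  (since 25921 − 405·64 = 1)
n=2: (161,8)∘(161,8) = (161·161+405·8·8, 161·8+8·161) = (51841,2576)
n=3: (51841,2576)∘(161,8) = (161·51841+405·8·2576, 161·2576+8·51841) = (16692641,829464)
n=4: (16692641,829464)∘(161,8) = (161·16692641+405·8·829464, 161·829464+8·16692641) = (5374978561,267084832)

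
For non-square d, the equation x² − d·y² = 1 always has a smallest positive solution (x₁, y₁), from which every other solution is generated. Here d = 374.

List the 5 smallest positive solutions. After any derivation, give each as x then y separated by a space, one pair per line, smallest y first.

3365 174
22646449 1171020
152410598405 7880964426
1025723304619201 53038889415960
6903117687676624325 356951717888446374

√374 → a₀=19, period (2,1,18,1,2,38); ℓ=6 even so k=5
a_0=19:  p_0=19·1+0=19,  q_0=19·0+1=1
…
a_2=1:  p_2=1·39+19=58,  q_2=1·2+1=3
a_3=18:  p_3=18·58+39=1083,  q_3=18·3+2=56
a_4=1:  p_4=1·1083+58=1141,  q_4=1·56+3=59
a_5=2:  p_5=2·1141+1083=3365,  q_5=2·59+56=174
(x₁, y₁) = (3365, 174);  3365² − 374·174² = 1 ✓
(3365+174√374)^2 = 22646449 + 1171020√374
(3365+174√374)^3 = 152410598405 + 7880964426√374
(3365+174√374)^4 = 1025723304619201 + 53038889415960√374
(3365+174√374)^5 = 6903117687676624325 + 356951717888446374√374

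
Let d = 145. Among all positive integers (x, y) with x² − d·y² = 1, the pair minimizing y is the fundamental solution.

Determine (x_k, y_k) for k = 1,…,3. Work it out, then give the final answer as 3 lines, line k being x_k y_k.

289 24
167041 13872
96549409 8017992

√145 → a₀=12, period (24); ℓ=1 odd so k=1
step 0: (12, 1)  from 12·(1,0) + (0,1)
step 1: (289, 24)  from 24·(12,1) + (1,0)
→ (289, 24).  Check: 289²=83521, 145·24²=83520, difference 1.
n=2: (289,24)∘(289,24) = (289·289+145·24·24, 289·24+24·289) = (167041,13872)
n=3: (167041,13872)∘(289,24) = (289·167041+145·24·13872, 289·13872+24·167041) = (96549409,8017992)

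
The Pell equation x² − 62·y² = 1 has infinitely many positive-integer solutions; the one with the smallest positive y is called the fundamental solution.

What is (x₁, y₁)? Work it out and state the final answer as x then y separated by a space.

[7; 1,6,1,14] for √62; ℓ=4 ⇒ convergent index 3
i=0: a=7 ⇒ p=7, q=1
i=1: a=1 ⇒ p=8, q=1
i=2: a=6 ⇒ p=55, q=7
i=3: a=1 ⇒ p=63, q=8
→ (63, 8).  Check: 63²=3969, 62·8²=3968, difference 1.

63 8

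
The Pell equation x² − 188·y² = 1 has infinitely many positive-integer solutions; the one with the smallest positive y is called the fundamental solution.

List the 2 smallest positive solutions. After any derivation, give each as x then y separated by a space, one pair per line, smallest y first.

√188 = [13; 1,2,2,6,2,2,1,26, …], period ℓ=8 (even) → k=7
k=0  a_k=13  p_k/q_k = 13/1
k=1  a_k=1  p_k/q_k = 14/1
…
k=3  a_k=2  p_k/q_k = 96/7
k=4  a_k=6  p_k/q_k = 617/45
k=5  a_k=2  p_k/q_k = 1330/97
k=6  a_k=2  p_k/q_k = 3277/239
k=7  a_k=1  p_k/q_k = 4607/336
→ (4607, 336).  Check: 4607²=21224449, 188·336²=21224448, difference 1.
(x_2, y_2) = (4607·4607 + 188·336·336, 4607·336 + 336·4607) = (42448897, 3095904)

4607 336
42448897 3095904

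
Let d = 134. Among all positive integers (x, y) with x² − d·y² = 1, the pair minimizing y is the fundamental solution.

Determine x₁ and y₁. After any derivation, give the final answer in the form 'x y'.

145925 12606

d=134: √d = [11; 1,1,2,1,3,…,1,1,22] (ℓ=14, even), read p_13/q_13
k=0  a_k=11  p_k/q_k = 11/1
…
k=3  a_k=2  p_k/q_k = 58/5
k=4  a_k=1  p_k/q_k = 81/7
k=5  a_k=3  p_k/q_k = 301/26
k=6  a_k=1  p_k/q_k = 382/33
k=7  a_k=10  p_k/q_k = 4121/356
k=8  a_k=1  p_k/q_k = 4503/389
k=9  a_k=3  p_k/q_k = 17630/1523
k=10  a_k=1  p_k/q_k = 22133/1912
k=11  a_k=2  p_k/q_k = 61896/5347
k=12  a_k=1  p_k/q_k = 84029/7259
k=13  a_k=1  p_k/q_k = 145925/12606
fundamental: x₁=145925, y₁=12606  (since 21294105625 − 134·158911236 = 1)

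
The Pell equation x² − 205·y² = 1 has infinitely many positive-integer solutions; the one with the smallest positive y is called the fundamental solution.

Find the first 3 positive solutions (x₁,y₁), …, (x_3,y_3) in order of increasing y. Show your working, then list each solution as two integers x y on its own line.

39689 2772
3150433441 220035816
250075105640009 17466002999676

√205 → a₀=14, period (3,6,1,4,1,6,3,28); ℓ=8 even so k=7
k=0  a_k=14  p_k/q_k = 14/1
k=1  a_k=3  p_k/q_k = 43/3
…
k=4  a_k=4  p_k/q_k = 1532/107
k=5  a_k=1  p_k/q_k = 1847/129
k=6  a_k=6  p_k/q_k = 12614/881
k=7  a_k=3  p_k/q_k = 39689/2772
→ (39689, 2772).  Check: 39689²=1575216721, 205·2772²=1575216720, difference 1.
(39689+2772√205)^2 = 3150433441 + 220035816√205
(39689+2772√205)^3 = 250075105640009 + 17466002999676√205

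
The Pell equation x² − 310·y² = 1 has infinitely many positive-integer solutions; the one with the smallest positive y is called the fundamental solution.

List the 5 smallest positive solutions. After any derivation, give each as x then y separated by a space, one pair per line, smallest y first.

√310 = [17; 1,1,1,1,5,…,1,1,34, …], period ℓ=16 (even) → k=15
step 0: (17, 1)  from 17·(1,0) + (0,1)
…
step 2: (35, 2)  from 1·(18,1) + (17,1)
…
step 6: (1567, 89)  from 3·(493,28) + (88,5)
…
step 11: (152387, 8655)  from 5·(28928,1643) + (7747,440)
…
step 14: (515017, 29251)  from 1·(333702,18953) + (181315,10298)
step 15: (848719, 48204)  from 1·(515017,29251) + (333702,18953)
→ (848719, 48204).  Check: 848719²=720323940961, 310·48204²=720323940960, difference 1.
k=2:  x_2 = 848719·848719+310·48204·48204 = 1440647881921,  y_2 = 848719·48204+48204·848719 = 81823301352
k=3:  x_3 = 848719·1440647881921+310·48204·81823301352 = 2445410459391369679,  y_3 = 848719·81823301352+48204·1440647881921 = 138889981000287972
k=4:  x_4 = 848719·2445410459391369679+310·48204·138889981000287972 = 4150932639366927117300481,  y_4 = 848719·138889981000287972+48204·2445410459391369679 = 235757131569084991314384
k=5:  x_5 = 848719·4150932639366927117300481+310·48204·235757131569084991314384 = 7045950797499272621676902497999,  y_5 = 848719·235757131569084991314384+48204·4150932639366927117300481 = 400183113896225599505705060220

848719 48204
1440647881921 81823301352
2445410459391369679 138889981000287972
4150932639366927117300481 235757131569084991314384
7045950797499272621676902497999 400183113896225599505705060220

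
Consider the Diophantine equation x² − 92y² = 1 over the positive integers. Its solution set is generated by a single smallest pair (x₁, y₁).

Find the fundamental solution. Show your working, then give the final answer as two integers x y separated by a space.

1151 120

√92 → a₀=9, period (1,1,2,4,2,1,1,18); ℓ=8 even so k=7
k=0  a_k=9  p_k/q_k = 9/1
…
k=2  a_k=1  p_k/q_k = 19/2
…
k=6  a_k=1  p_k/q_k = 681/71
k=7  a_k=1  p_k/q_k = 1151/120
fundamental: x₁=1151, y₁=120  (since 1324801 − 92·14400 = 1)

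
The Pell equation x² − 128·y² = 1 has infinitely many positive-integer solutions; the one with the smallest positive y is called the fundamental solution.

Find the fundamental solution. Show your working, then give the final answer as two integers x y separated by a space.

√128 = [11; 3,5,3,22, …], period ℓ=4 (even) → k=3
k=0  a_k=11  p_k/q_k = 11/1
k=1  a_k=3  p_k/q_k = 34/3
k=2  a_k=5  p_k/q_k = 181/16
k=3  a_k=3  p_k/q_k = 577/51
fundamental: x₁=577, y₁=51  (since 332929 − 128·2601 = 1)

577 51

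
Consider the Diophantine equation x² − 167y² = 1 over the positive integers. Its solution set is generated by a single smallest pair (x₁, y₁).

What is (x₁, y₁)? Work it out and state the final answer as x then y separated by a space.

d=167: √d = [12; 1,11,1,24] (ℓ=4, even), read p_3/q_3
i=0: a=12 ⇒ p=12, q=1
…
i=2: a=11 ⇒ p=155, q=12
i=3: a=1 ⇒ p=168, q=13
fundamental: x₁=168, y₁=13  (since 28224 − 167·169 = 1)

168 13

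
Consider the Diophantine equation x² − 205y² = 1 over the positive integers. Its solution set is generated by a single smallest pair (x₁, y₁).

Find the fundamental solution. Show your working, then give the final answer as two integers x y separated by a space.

√205 → a₀=14, period (3,6,1,4,1,6,3,28); ℓ=8 even so k=7
k=0  a_k=14  p_k/q_k = 14/1
k=1  a_k=3  p_k/q_k = 43/3
…
k=3  a_k=1  p_k/q_k = 315/22
k=4  a_k=4  p_k/q_k = 1532/107
k=5  a_k=1  p_k/q_k = 1847/129
k=6  a_k=6  p_k/q_k = 12614/881
k=7  a_k=3  p_k/q_k = 39689/2772
fundamental: x₁=39689, y₁=2772  (since 1575216721 − 205·7683984 = 1)

39689 2772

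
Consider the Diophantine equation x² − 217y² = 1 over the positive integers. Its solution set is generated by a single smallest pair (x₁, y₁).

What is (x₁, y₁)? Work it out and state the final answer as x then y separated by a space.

√217 → a₀=14, period (1,2,1,2,1,…,2,1,28); ℓ=16 even so k=15
step 0: (14, 1)  from 14·(1,0) + (0,1)
step 1: (15, 1)  from 1·(14,1) + (1,0)
step 2: (44, 3)  from 2·(15,1) + (14,1)
step 3: (59, 4)  from 1·(44,3) + (15,1)
step 4: (162, 11)  from 2·(59,4) + (44,3)
…
step 6: (383, 26)  from 1·(221,15) + (162,11)
step 7: (3668, 249)  from 9·(383,26) + (221,15)
step 8: (15055, 1022)  from 4·(3668,249) + (383,26)
step 9: (139163, 9447)  from 9·(15055,1022) + (3668,249)
…
step 12: (740980, 50301)  from 2·(293381,19916) + (154218,10469)
…
step 14: (2809702, 190735)  from 2·(1034361,70217) + (740980,50301)
step 15: (3844063, 260952)  from 1·(2809702,190735) + (1034361,70217)
fundamental: x₁=3844063, y₁=260952  (since 14776820347969 − 217·68095946304 = 1)

3844063 260952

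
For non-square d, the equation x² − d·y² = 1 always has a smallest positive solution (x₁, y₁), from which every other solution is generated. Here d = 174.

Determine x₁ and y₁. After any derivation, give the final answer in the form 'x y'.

√174 → a₀=13, period (5,4,5,26); ℓ=4 even so k=3
step 0: (13, 1)  from 13·(1,0) + (0,1)
step 1: (66, 5)  from 5·(13,1) + (1,0)
step 2: (277, 21)  from 4·(66,5) + (13,1)
step 3: (1451, 110)  from 5·(277,21) + (66,5)
(x₁, y₁) = (1451, 110);  1451² − 174·110² = 1 ✓

1451 110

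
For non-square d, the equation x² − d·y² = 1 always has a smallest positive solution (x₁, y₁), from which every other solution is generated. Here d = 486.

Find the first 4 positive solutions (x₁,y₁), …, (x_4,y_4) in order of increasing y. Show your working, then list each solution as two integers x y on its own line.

485 22
470449 21340
456335045 20699778
442644523201 20078763320

d=486: √d = [22; 22,44] (ℓ=2, even), read p_1/q_1
step 0: (22, 1)  from 22·(1,0) + (0,1)
step 1: (485, 22)  from 22·(22,1) + (1,0)
fundamental: x₁=485, y₁=22  (since 235225 − 486·484 = 1)
(x_2, y_2) = (485·485 + 486·22·22, 485·22 + 22·485) = (470449, 21340)
(x_3, y_3) = (485·470449 + 486·22·21340, 485·21340 + 22·470449) = (456335045, 20699778)
(x_4, y_4) = (485·456335045 + 486·22·20699778, 485·20699778 + 22·456335045) = (442644523201, 20078763320)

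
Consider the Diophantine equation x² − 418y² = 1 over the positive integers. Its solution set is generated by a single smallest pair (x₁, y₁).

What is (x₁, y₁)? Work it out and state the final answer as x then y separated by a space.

33857 1656

√418 = [20; 2,4,20,4,2,40, …], period ℓ=6 (even) → k=5
i=0: a=20 ⇒ p=20, q=1
…
i=4: a=4 ⇒ p=15068, q=737
i=5: a=2 ⇒ p=33857, q=1656
(x₁, y₁) = (33857, 1656);  33857² − 418·1656² = 1 ✓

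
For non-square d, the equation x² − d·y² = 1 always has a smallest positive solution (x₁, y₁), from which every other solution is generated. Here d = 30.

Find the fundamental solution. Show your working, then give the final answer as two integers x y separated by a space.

√30 = [5; 2,10, …], period ℓ=2 (even) → k=1
k=0  a_k=5  p_k/q_k = 5/1
k=1  a_k=2  p_k/q_k = 11/2
fundamental: x₁=11, y₁=2  (since 121 − 30·4 = 1)

11 2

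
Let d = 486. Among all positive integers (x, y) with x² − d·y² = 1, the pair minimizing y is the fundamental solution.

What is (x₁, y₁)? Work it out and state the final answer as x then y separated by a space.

[22; 22,44] for √486; ℓ=2 ⇒ convergent index 1
a_0=22:  p_0=22·1+0=22,  q_0=22·0+1=1
a_1=22:  p_1=22·22+1=485,  q_1=22·1+0=22
(x₁, y₁) = (485, 22);  485² − 486·22² = 1 ✓

485 22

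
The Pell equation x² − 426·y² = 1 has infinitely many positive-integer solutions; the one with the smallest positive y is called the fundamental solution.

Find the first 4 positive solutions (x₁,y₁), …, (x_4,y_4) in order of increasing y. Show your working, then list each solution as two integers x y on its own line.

d=426: √d = [20; 1,1,1,3,2,6,2,3,1,1,1,40] (ℓ=12, even), read p_11/q_11
a_0=20:  p_0=20·1+0=20,  q_0=20·0+1=1
a_1=1:  p_1=1·20+1=21,  q_1=1·1+0=1
…
a_6=6:  p_6=6·516+227=3323,  q_6=6·25+11=161
…
a_10=1:  p_10=1·31971+24809=56780,  q_10=1·1549+1202=2751
a_11=1:  p_11=1·56780+31971=88751,  q_11=1·2751+1549=4300
→ (88751, 4300).  Check: 88751²=7876740001, 426·4300²=7876740000, difference 1.
(x_2, y_2) = (88751·88751 + 426·4300·4300, 88751·4300 + 4300·88751) = (15753480001, 763258600)
(x_3, y_3) = (88751·15753480001 + 426·4300·763258600, 88751·763258600 + 4300·15753480001) = (2796274207048751, 135479928012900)
(x_4, y_4) = (88751·2796274207048751 + 426·4300·135479928012900, 88751·135479928012900 + 4300·2796274207048751) = (496344264283813920001, 24047958181382517200)

88751 4300
15753480001 763258600
2796274207048751 135479928012900
496344264283813920001 24047958181382517200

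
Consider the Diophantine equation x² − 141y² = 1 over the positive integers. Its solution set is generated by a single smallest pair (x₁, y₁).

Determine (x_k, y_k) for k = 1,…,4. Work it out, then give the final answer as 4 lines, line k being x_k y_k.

√141 = [11; 1,6,1,22, …], period ℓ=4 (even) → k=3
a_0=11:  p_0=11·1+0=11,  q_0=11·0+1=1
…
a_2=6:  p_2=6·12+11=83,  q_2=6·1+1=7
a_3=1:  p_3=1·83+12=95,  q_3=1·7+1=8
(x₁, y₁) = (95, 8);  95² − 141·8² = 1 ✓
n=2: (95,8)∘(95,8) = (95·95+141·8·8, 95·8+8·95) = (18049,1520)
n=3: (18049,1520)∘(95,8) = (95·18049+141·8·1520, 95·1520+8·18049) = (3429215,288792)
n=4: (3429215,288792)∘(95,8) = (95·3429215+141·8·288792, 95·288792+8·3429215) = (651532801,54868960)

95 8
18049 1520
3429215 288792
651532801 54868960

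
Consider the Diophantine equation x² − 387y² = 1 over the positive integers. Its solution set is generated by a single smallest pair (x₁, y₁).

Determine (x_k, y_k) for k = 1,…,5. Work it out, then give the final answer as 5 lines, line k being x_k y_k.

[19; 1,2,19,2,1,38] for √387; ℓ=6 ⇒ convergent index 5
i=0: a=19 ⇒ p=19, q=1
…
i=3: a=19 ⇒ p=1141, q=58
i=4: a=2 ⇒ p=2341, q=119
i=5: a=1 ⇒ p=3482, q=177
→ (3482, 177).  Check: 3482²=12124324, 387·177²=12124323, difference 1.
n=2: (3482,177)∘(3482,177) = (3482·3482+387·177·177, 3482·177+177·3482) = (24248647,1232628)
n=3: (24248647,1232628)∘(3482,177) = (3482·24248647+387·177·1232628, 3482·1232628+177·24248647) = (168867574226,8584021215)
n=4: (168867574226,8584021215)∘(3482,177) = (3482·168867574226+387·177·8584021215, 3482·8584021215+177·168867574226) = (1175993762661217,59779122508632)
n=5: (1175993762661217,59779122508632)∘(3482,177) = (3482·1175993762661217+387·177·59779122508632, 3482·59779122508632+177·1175993762661217) = (8189620394305140962,416301800566092033)

3482 177
24248647 1232628
168867574226 8584021215
1175993762661217 59779122508632
8189620394305140962 416301800566092033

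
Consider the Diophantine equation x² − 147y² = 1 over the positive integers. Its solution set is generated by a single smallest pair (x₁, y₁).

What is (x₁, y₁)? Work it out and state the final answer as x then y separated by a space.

d=147: √d = [12; 8,24] (ℓ=2, even), read p_1/q_1
i=0: a=12 ⇒ p=12, q=1
i=1: a=8 ⇒ p=97, q=8
→ (97, 8).  Check: 97²=9409, 147·8²=9408, difference 1.

97 8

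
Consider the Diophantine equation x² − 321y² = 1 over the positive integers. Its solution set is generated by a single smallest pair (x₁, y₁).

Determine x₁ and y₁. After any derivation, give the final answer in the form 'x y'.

√321 → a₀=17, period (1,10,1,34); ℓ=4 even so k=3
step 0: (17, 1)  from 17·(1,0) + (0,1)
step 1: (18, 1)  from 1·(17,1) + (1,0)
step 2: (197, 11)  from 10·(18,1) + (17,1)
step 3: (215, 12)  from 1·(197,11) + (18,1)
fundamental: x₁=215, y₁=12  (since 46225 − 321·144 = 1)

215 12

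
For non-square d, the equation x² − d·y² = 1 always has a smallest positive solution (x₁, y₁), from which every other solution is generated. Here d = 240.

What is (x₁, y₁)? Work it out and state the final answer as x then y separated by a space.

31 2

√240 = [15; 2,30, …], period ℓ=2 (even) → k=1
k=0  a_k=15  p_k/q_k = 15/1
k=1  a_k=2  p_k/q_k = 31/2
fundamental: x₁=31, y₁=2  (since 961 − 240·4 = 1)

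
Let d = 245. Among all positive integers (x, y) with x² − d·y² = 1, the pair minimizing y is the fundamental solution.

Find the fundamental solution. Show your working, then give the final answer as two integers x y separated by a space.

51841 3312

d=245: √d = [15; 1,1,1,7,6,7,1,1,1,30] (ℓ=10, even), read p_9/q_9
k=0  a_k=15  p_k/q_k = 15/1
k=1  a_k=1  p_k/q_k = 16/1
…
k=4  a_k=7  p_k/q_k = 360/23
…
k=7  a_k=1  p_k/q_k = 18016/1151
k=8  a_k=1  p_k/q_k = 33825/2161
k=9  a_k=1  p_k/q_k = 51841/3312
(x₁, y₁) = (51841, 3312);  51841² − 245·3312² = 1 ✓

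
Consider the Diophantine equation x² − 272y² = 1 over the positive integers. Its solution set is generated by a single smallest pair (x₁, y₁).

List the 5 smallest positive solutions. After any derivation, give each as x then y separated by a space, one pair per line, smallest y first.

33 2
2177 132
143649 8710
9478657 574728
625447713 37923338

[16; 2,32] for √272; ℓ=2 ⇒ convergent index 1
step 0: (16, 1)  from 16·(1,0) + (0,1)
step 1: (33, 2)  from 2·(16,1) + (1,0)
(x₁, y₁) = (33, 2);  33² − 272·2² = 1 ✓
n=2: (33,2)∘(33,2) = (33·33+272·2·2, 33·2+2·33) = (2177,132)
n=3: (2177,132)∘(33,2) = (33·2177+272·2·132, 33·132+2·2177) = (143649,8710)
n=4: (143649,8710)∘(33,2) = (33·143649+272·2·8710, 33·8710+2·143649) = (9478657,574728)
n=5: (9478657,574728)∘(33,2) = (33·9478657+272·2·574728, 33·574728+2·9478657) = (625447713,37923338)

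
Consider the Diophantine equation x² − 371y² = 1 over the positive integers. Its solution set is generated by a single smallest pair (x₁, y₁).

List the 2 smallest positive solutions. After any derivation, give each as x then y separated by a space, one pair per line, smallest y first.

[19; 3,1,4,1,3,38] for √371; ℓ=6 ⇒ convergent index 5
step 0: (19, 1)  from 19·(1,0) + (0,1)
…
step 4: (443, 23)  from 1·(366,19) + (77,4)
step 5: (1695, 88)  from 3·(443,23) + (366,19)
fundamental: x₁=1695, y₁=88  (since 2873025 − 371·7744 = 1)
n=2: (1695,88)∘(1695,88) = (1695·1695+371·88·88, 1695·88+88·1695) = (5746049,298320)

1695 88
5746049 298320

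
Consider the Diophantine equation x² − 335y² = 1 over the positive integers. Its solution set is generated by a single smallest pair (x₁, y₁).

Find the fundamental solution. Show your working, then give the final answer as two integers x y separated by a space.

604 33

√335 → a₀=18, period (3,3,3,36); ℓ=4 even so k=3
a_0=18:  p_0=18·1+0=18,  q_0=18·0+1=1
a_1=3:  p_1=3·18+1=55,  q_1=3·1+0=3
a_2=3:  p_2=3·55+18=183,  q_2=3·3+1=10
a_3=3:  p_3=3·183+55=604,  q_3=3·10+3=33
fundamental: x₁=604, y₁=33  (since 364816 − 335·1089 = 1)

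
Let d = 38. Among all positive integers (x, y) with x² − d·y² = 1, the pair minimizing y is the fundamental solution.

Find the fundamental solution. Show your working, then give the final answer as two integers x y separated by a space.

[6; 6,12] for √38; ℓ=2 ⇒ convergent index 1
i=0: a=6 ⇒ p=6, q=1
i=1: a=6 ⇒ p=37, q=6
→ (37, 6).  Check: 37²=1369, 38·6²=1368, difference 1.

37 6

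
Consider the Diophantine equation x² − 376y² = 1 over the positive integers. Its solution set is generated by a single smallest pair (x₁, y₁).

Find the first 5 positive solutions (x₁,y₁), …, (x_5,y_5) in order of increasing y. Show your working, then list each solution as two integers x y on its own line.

√376 = [19; 2,1,1,3,1,…,1,2,38, …], period ℓ=16 (even) → k=15
i=0: a=19 ⇒ p=19, q=1
i=1: a=2 ⇒ p=39, q=2
…
i=3: a=1 ⇒ p=97, q=5
…
i=5: a=1 ⇒ p=446, q=23
i=6: a=2 ⇒ p=1241, q=64
i=7: a=2 ⇒ p=2928, q=151
…
i=9: a=2 ⇒ p=28834, q=1487
i=10: a=2 ⇒ p=70621, q=3642
…
i=12: a=3 ⇒ p=368986, q=19029
i=13: a=1 ⇒ p=468441, q=24158
i=14: a=1 ⇒ p=837427, q=43187
i=15: a=2 ⇒ p=2143295, q=110532
(x₁, y₁) = (2143295, 110532);  2143295² − 376·110532² = 1 ✓
n=2: (2143295,110532)∘(2143295,110532) = (2143295·2143295+376·110532·110532, 2143295·110532+110532·2143295) = (9187426914049,473805365880)
n=3: (9187426914049,473805365880)∘(2143295,110532) = (2143295·9187426914049+376·110532·473805365880, 2143295·473805365880+110532·9187426914049) = (39382732335491159615,2031009343327438668)
n=4: (39382732335491159615,2031009343327438668)∘(2143295,110532) = (2143295·39382732335491159615+376·110532·2031009343327438668, 2143295·2031009343327438668+110532·39382732335491159615) = (168817626601983862467148801,8706104341013491514496240)
n=5: (168817626601983862467148801,8706104341013491514496240)∘(2143295,110532) = (2143295·168817626601983862467148801+376·110532·8706104341013491514496240, 2143295·8706104341013491514496240+110532·168817626601983862467148801) = (723651950015758622280719887718975,37319499807142991581781109982932)

2143295 110532
9187426914049 473805365880
39382732335491159615 2031009343327438668
168817626601983862467148801 8706104341013491514496240
723651950015758622280719887718975 37319499807142991581781109982932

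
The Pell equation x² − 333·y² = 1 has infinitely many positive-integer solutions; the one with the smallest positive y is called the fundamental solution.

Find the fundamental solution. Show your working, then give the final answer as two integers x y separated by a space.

[18; 4,36] for √333; ℓ=2 ⇒ convergent index 1
a_0=18:  p_0=18·1+0=18,  q_0=18·0+1=1
a_1=4:  p_1=4·18+1=73,  q_1=4·1+0=4
→ (73, 4).  Check: 73²=5329, 333·4²=5328, difference 1.

73 4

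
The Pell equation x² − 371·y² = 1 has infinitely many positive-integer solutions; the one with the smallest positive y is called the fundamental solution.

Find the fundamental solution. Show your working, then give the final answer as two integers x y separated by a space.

d=371: √d = [19; 3,1,4,1,3,38] (ℓ=6, even), read p_5/q_5
i=0: a=19 ⇒ p=19, q=1
i=1: a=3 ⇒ p=58, q=3
i=2: a=1 ⇒ p=77, q=4
i=3: a=4 ⇒ p=366, q=19
i=4: a=1 ⇒ p=443, q=23
i=5: a=3 ⇒ p=1695, q=88
→ (1695, 88).  Check: 1695²=2873025, 371·88²=2873024, difference 1.

1695 88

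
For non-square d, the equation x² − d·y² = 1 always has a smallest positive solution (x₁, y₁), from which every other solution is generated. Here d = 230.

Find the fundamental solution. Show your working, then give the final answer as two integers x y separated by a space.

d=230: √d = [15; 6,30] (ℓ=2, even), read p_1/q_1
a_0=15:  p_0=15·1+0=15,  q_0=15·0+1=1
a_1=6:  p_1=6·15+1=91,  q_1=6·1+0=6
fundamental: x₁=91, y₁=6  (since 8281 − 230·36 = 1)

91 6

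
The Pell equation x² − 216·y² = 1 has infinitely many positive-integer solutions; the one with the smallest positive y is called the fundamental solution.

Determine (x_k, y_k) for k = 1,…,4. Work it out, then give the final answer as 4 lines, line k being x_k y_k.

485 33
470449 32010
456335045 31049667
442644523201 30118144980

[14; 1,2,3,2,1,28] for √216; ℓ=6 ⇒ convergent index 5
k=0  a_k=14  p_k/q_k = 14/1
k=1  a_k=1  p_k/q_k = 15/1
…
k=4  a_k=2  p_k/q_k = 338/23
k=5  a_k=1  p_k/q_k = 485/33
fundamental: x₁=485, y₁=33  (since 235225 − 216·1089 = 1)
(x_2, y_2) = (485·485 + 216·33·33, 485·33 + 33·485) = (470449, 32010)
(x_3, y_3) = (485·470449 + 216·33·32010, 485·32010 + 33·470449) = (456335045, 31049667)
(x_4, y_4) = (485·456335045 + 216·33·31049667, 485·31049667 + 33·456335045) = (442644523201, 30118144980)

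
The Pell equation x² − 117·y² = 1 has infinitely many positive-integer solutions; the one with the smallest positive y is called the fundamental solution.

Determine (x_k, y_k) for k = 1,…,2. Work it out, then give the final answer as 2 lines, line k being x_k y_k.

d=117: √d = [10; 1,4,2,4,1,20] (ℓ=6, even), read p_5/q_5
k=0  a_k=10  p_k/q_k = 10/1
k=1  a_k=1  p_k/q_k = 11/1
k=2  a_k=4  p_k/q_k = 54/5
k=3  a_k=2  p_k/q_k = 119/11
k=4  a_k=4  p_k/q_k = 530/49
k=5  a_k=1  p_k/q_k = 649/60
→ (649, 60).  Check: 649²=421201, 117·60²=421200, difference 1.
n=2: (649,60)∘(649,60) = (649·649+117·60·60, 649·60+60·649) = (842401,77880)

649 60
842401 77880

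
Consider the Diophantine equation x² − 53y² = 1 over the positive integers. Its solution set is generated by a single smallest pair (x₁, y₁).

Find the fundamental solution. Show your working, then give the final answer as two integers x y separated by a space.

66249 9100

[7; 3,1,1,3,14] for √53; ℓ=5 ⇒ convergent index 9
k=0  a_k=7  p_k/q_k = 7/1
k=1  a_k=3  p_k/q_k = 22/3
k=2  a_k=1  p_k/q_k = 29/4
k=3  a_k=1  p_k/q_k = 51/7
k=4  a_k=3  p_k/q_k = 182/25
…
k=7  a_k=1  p_k/q_k = 10578/1453
k=8  a_k=1  p_k/q_k = 18557/2549
k=9  a_k=3  p_k/q_k = 66249/9100
fundamental: x₁=66249, y₁=9100  (since 4388930001 − 53·82810000 = 1)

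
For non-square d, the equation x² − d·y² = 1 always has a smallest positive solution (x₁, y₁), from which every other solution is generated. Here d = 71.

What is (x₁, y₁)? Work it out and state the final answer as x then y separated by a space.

3480 413

√71 = [8; 2,2,1,7,1,2,2,16, …], period ℓ=8 (even) → k=7
i=0: a=8 ⇒ p=8, q=1
i=1: a=2 ⇒ p=17, q=2
…
i=4: a=7 ⇒ p=455, q=54
…
i=6: a=2 ⇒ p=1483, q=176
i=7: a=2 ⇒ p=3480, q=413
(x₁, y₁) = (3480, 413);  3480² − 71·413² = 1 ✓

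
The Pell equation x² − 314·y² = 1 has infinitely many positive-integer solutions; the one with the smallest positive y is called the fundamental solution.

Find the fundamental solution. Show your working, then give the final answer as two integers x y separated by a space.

392499 22150

[17; 1,2,1,1,2,1,34] for √314; ℓ=7 ⇒ convergent index 13
a_0=17:  p_0=17·1+0=17,  q_0=17·0+1=1
…
a_2=2:  p_2=2·18+17=53,  q_2=2·1+1=3
a_3=1:  p_3=1·53+18=71,  q_3=1·3+1=4
a_4=1:  p_4=1·71+53=124,  q_4=1·4+3=7
…
a_6=1:  p_6=1·319+124=443,  q_6=1·18+7=25
…
a_8=1:  p_8=1·15381+443=15824,  q_8=1·868+25=893
…
a_11=1:  p_11=1·62853+47029=109882,  q_11=1·3547+2654=6201
a_12=2:  p_12=2·109882+62853=282617,  q_12=2·6201+3547=15949
a_13=1:  p_13=1·282617+109882=392499,  q_13=1·15949+6201=22150
fundamental: x₁=392499, y₁=22150  (since 154055465001 − 314·490622500 = 1)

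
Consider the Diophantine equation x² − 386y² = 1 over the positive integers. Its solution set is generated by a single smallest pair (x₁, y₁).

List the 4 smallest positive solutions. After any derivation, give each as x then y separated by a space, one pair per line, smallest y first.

111555 5678
24889036049 1266818580
5552992832780835 282639893378122
1238928230896843060801 63059786610325980840

[19; 1,1,1,4,1,18,1,4,1,1,1,38] for √386; ℓ=12 ⇒ convergent index 11
i=0: a=19 ⇒ p=19, q=1
…
i=3: a=1 ⇒ p=59, q=3
…
i=6: a=18 ⇒ p=6287, q=320
…
i=8: a=4 ⇒ p=32771, q=1668
i=9: a=1 ⇒ p=39392, q=2005
i=10: a=1 ⇒ p=72163, q=3673
i=11: a=1 ⇒ p=111555, q=5678
→ (111555, 5678).  Check: 111555²=12444518025, 386·5678²=12444518024, difference 1.
(111555+5678√386)^2 = 24889036049 + 1266818580√386
(111555+5678√386)^3 = 5552992832780835 + 282639893378122√386
(111555+5678√386)^4 = 1238928230896843060801 + 63059786610325980840√386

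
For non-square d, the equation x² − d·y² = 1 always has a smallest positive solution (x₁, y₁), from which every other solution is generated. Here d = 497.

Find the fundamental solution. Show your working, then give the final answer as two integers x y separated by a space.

√497 = [22; 3,2,2,5,6,5,2,2,3,44, …], period ℓ=10 (even) → k=9
step 0: (22, 1)  from 22·(1,0) + (0,1)
step 1: (67, 3)  from 3·(22,1) + (1,0)
…
step 3: (379, 17)  from 2·(156,7) + (67,3)
step 4: (2051, 92)  from 5·(379,17) + (156,7)
step 5: (12685, 569)  from 6·(2051,92) + (379,17)
step 6: (65476, 2937)  from 5·(12685,569) + (2051,92)
…
step 8: (352750, 15823)  from 2·(143637,6443) + (65476,2937)
step 9: (1201887, 53912)  from 3·(352750,15823) + (143637,6443)
(x₁, y₁) = (1201887, 53912);  1201887² − 497·53912² = 1 ✓

1201887 53912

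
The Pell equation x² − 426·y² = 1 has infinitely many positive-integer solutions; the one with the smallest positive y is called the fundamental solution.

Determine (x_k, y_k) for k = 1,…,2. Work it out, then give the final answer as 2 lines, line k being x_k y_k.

[20; 1,1,1,3,2,6,2,3,1,1,1,40] for √426; ℓ=12 ⇒ convergent index 11
step 0: (20, 1)  from 20·(1,0) + (0,1)
…
step 2: (41, 2)  from 1·(21,1) + (20,1)
…
step 4: (227, 11)  from 3·(62,3) + (41,2)
step 5: (516, 25)  from 2·(227,11) + (62,3)
step 6: (3323, 161)  from 6·(516,25) + (227,11)
…
step 10: (56780, 2751)  from 1·(31971,1549) + (24809,1202)
step 11: (88751, 4300)  from 1·(56780,2751) + (31971,1549)
fundamental: x₁=88751, y₁=4300  (since 7876740001 − 426·18490000 = 1)
(x_2, y_2) = (88751·88751 + 426·4300·4300, 88751·4300 + 4300·88751) = (15753480001, 763258600)

88751 4300
15753480001 763258600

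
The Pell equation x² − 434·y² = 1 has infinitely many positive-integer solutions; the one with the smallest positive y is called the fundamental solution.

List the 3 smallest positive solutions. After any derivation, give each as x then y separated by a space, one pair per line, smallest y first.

125 6
31249 1500
7812125 374994

d=434: √d = [20; 1,4,1,40] (ℓ=4, even), read p_3/q_3
k=0  a_k=20  p_k/q_k = 20/1
…
k=2  a_k=4  p_k/q_k = 104/5
k=3  a_k=1  p_k/q_k = 125/6
→ (125, 6).  Check: 125²=15625, 434·6²=15624, difference 1.
n=2: (125,6)∘(125,6) = (125·125+434·6·6, 125·6+6·125) = (31249,1500)
n=3: (31249,1500)∘(125,6) = (125·31249+434·6·1500, 125·1500+6·31249) = (7812125,374994)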